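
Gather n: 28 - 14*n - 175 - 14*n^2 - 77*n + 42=-14*n^2 - 91*n - 105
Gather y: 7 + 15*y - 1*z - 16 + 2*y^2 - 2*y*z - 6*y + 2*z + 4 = 2*y^2 + y*(9 - 2*z) + z - 5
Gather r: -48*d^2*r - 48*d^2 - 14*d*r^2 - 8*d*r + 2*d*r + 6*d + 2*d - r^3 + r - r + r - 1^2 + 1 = -48*d^2 - 14*d*r^2 + 8*d - r^3 + r*(-48*d^2 - 6*d + 1)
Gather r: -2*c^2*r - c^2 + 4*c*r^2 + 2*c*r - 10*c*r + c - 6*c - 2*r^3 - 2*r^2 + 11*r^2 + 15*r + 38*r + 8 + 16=-c^2 - 5*c - 2*r^3 + r^2*(4*c + 9) + r*(-2*c^2 - 8*c + 53) + 24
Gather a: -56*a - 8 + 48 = 40 - 56*a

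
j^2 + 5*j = j*(j + 5)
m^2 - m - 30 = (m - 6)*(m + 5)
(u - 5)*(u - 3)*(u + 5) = u^3 - 3*u^2 - 25*u + 75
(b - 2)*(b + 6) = b^2 + 4*b - 12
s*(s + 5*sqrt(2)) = s^2 + 5*sqrt(2)*s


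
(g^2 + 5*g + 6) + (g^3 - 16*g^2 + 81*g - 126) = g^3 - 15*g^2 + 86*g - 120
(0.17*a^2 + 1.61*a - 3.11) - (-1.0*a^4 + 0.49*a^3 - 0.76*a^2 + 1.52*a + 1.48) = 1.0*a^4 - 0.49*a^3 + 0.93*a^2 + 0.0900000000000001*a - 4.59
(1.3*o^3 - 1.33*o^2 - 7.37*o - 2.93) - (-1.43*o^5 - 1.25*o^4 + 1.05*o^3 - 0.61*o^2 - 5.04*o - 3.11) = 1.43*o^5 + 1.25*o^4 + 0.25*o^3 - 0.72*o^2 - 2.33*o + 0.18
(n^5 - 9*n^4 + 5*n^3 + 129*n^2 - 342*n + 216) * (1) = n^5 - 9*n^4 + 5*n^3 + 129*n^2 - 342*n + 216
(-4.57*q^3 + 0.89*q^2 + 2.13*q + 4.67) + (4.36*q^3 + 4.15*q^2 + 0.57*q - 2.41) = -0.21*q^3 + 5.04*q^2 + 2.7*q + 2.26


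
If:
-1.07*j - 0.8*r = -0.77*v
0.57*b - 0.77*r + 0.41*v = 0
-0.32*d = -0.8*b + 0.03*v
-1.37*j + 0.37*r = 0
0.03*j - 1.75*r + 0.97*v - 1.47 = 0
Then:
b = -1.33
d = -2.79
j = -1.07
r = -3.97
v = -5.62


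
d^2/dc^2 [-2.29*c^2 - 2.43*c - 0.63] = -4.58000000000000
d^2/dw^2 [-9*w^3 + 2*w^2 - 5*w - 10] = 4 - 54*w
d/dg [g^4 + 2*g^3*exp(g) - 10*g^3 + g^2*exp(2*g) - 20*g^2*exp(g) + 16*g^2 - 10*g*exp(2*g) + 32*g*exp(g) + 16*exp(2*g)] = 2*g^3*exp(g) + 4*g^3 + 2*g^2*exp(2*g) - 14*g^2*exp(g) - 30*g^2 - 18*g*exp(2*g) - 8*g*exp(g) + 32*g + 22*exp(2*g) + 32*exp(g)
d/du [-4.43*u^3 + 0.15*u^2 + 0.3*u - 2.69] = -13.29*u^2 + 0.3*u + 0.3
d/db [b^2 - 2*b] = 2*b - 2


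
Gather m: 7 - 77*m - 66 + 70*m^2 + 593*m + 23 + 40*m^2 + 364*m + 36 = 110*m^2 + 880*m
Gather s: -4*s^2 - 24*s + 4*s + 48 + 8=-4*s^2 - 20*s + 56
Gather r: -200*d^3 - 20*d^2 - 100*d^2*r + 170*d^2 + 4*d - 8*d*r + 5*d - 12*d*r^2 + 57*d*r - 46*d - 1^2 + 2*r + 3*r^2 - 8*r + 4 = -200*d^3 + 150*d^2 - 37*d + r^2*(3 - 12*d) + r*(-100*d^2 + 49*d - 6) + 3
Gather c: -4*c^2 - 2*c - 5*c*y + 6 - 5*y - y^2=-4*c^2 + c*(-5*y - 2) - y^2 - 5*y + 6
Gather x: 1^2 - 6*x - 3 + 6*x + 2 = 0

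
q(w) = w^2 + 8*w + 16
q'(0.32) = 8.64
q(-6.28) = 5.20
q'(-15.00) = -22.00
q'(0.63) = 9.26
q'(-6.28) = -4.56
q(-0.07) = 15.44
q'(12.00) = 32.00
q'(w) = 2*w + 8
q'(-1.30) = 5.40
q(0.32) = 18.66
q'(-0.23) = 7.54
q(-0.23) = 14.21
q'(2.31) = 12.62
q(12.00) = 256.00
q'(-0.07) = 7.86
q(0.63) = 21.44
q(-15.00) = 121.00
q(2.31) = 39.82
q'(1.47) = 10.94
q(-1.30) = 7.29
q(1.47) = 29.92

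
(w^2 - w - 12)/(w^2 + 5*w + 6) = (w - 4)/(w + 2)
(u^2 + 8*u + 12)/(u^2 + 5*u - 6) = (u + 2)/(u - 1)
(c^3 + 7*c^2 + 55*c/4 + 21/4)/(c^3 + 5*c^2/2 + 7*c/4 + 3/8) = 2*(2*c^2 + 13*c + 21)/(4*c^2 + 8*c + 3)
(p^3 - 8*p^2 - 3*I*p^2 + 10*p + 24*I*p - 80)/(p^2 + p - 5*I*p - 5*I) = (p^2 + 2*p*(-4 + I) - 16*I)/(p + 1)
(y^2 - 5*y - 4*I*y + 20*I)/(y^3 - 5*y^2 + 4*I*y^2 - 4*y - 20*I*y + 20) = (y - 4*I)/(y^2 + 4*I*y - 4)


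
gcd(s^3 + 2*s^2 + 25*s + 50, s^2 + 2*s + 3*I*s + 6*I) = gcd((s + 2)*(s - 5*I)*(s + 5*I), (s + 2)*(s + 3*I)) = s + 2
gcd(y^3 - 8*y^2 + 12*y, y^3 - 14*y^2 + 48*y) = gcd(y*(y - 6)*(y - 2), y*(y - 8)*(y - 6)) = y^2 - 6*y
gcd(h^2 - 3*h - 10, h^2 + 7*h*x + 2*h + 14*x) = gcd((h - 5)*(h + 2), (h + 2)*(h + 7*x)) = h + 2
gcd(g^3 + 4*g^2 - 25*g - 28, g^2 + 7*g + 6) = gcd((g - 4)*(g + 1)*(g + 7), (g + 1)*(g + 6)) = g + 1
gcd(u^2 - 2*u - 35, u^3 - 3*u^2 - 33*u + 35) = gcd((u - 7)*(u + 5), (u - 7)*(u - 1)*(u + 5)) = u^2 - 2*u - 35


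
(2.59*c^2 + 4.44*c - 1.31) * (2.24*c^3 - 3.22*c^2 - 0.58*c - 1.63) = 5.8016*c^5 + 1.6058*c^4 - 18.7334*c^3 - 2.5787*c^2 - 6.4774*c + 2.1353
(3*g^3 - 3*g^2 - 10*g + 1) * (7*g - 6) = 21*g^4 - 39*g^3 - 52*g^2 + 67*g - 6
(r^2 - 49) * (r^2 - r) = r^4 - r^3 - 49*r^2 + 49*r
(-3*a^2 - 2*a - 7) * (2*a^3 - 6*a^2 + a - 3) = -6*a^5 + 14*a^4 - 5*a^3 + 49*a^2 - a + 21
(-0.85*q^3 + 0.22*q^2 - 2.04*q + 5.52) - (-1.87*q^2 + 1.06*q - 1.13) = -0.85*q^3 + 2.09*q^2 - 3.1*q + 6.65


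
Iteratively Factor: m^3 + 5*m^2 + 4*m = (m)*(m^2 + 5*m + 4) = m*(m + 1)*(m + 4)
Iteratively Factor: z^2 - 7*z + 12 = (z - 4)*(z - 3)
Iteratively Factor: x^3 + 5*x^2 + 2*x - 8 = (x + 4)*(x^2 + x - 2) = (x - 1)*(x + 4)*(x + 2)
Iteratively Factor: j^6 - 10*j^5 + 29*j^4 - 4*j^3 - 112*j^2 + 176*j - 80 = (j + 2)*(j^5 - 12*j^4 + 53*j^3 - 110*j^2 + 108*j - 40) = (j - 5)*(j + 2)*(j^4 - 7*j^3 + 18*j^2 - 20*j + 8) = (j - 5)*(j - 2)*(j + 2)*(j^3 - 5*j^2 + 8*j - 4) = (j - 5)*(j - 2)^2*(j + 2)*(j^2 - 3*j + 2) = (j - 5)*(j - 2)^2*(j - 1)*(j + 2)*(j - 2)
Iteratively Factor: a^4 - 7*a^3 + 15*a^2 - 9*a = (a - 3)*(a^3 - 4*a^2 + 3*a) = a*(a - 3)*(a^2 - 4*a + 3) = a*(a - 3)^2*(a - 1)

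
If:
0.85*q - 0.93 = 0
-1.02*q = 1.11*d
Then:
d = -1.01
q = 1.09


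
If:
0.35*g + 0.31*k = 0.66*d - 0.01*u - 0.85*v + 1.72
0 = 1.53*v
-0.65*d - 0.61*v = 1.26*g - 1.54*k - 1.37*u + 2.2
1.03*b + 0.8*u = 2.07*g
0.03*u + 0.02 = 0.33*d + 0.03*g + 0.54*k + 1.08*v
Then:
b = 0.656986620851409*u + 1.07921743527978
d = 0.311520281155848*u - 1.80096088155734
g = 0.713379816172441*u + 0.537001912240666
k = 1.10779080286426 - 0.174450161604821*u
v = 0.00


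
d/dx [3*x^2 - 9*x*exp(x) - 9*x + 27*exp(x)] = -9*x*exp(x) + 6*x + 18*exp(x) - 9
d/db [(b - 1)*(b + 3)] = 2*b + 2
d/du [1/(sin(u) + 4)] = -cos(u)/(sin(u) + 4)^2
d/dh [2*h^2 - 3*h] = 4*h - 3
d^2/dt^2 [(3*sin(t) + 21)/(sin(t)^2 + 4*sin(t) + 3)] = 3*(-9*(1 - cos(2*t))^2/4 + 199*sin(t)/4 + 23*sin(3*t)/4 + 33*cos(2*t)/2 + cos(4*t) + 281/2)/((sin(t) + 1)^2*(sin(t) + 3)^3)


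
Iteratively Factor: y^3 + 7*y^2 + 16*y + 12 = (y + 2)*(y^2 + 5*y + 6) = (y + 2)*(y + 3)*(y + 2)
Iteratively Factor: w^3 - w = (w)*(w^2 - 1) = w*(w - 1)*(w + 1)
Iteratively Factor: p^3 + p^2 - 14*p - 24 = (p + 2)*(p^2 - p - 12) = (p + 2)*(p + 3)*(p - 4)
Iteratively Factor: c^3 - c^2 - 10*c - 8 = (c + 2)*(c^2 - 3*c - 4) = (c + 1)*(c + 2)*(c - 4)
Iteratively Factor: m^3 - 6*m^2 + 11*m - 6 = (m - 3)*(m^2 - 3*m + 2) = (m - 3)*(m - 2)*(m - 1)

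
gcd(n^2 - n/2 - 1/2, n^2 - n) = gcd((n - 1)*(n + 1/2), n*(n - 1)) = n - 1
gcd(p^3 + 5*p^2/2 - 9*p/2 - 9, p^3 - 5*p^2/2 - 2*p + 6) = p^2 - p/2 - 3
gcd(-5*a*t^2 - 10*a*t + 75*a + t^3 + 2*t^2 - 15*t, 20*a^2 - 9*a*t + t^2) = -5*a + t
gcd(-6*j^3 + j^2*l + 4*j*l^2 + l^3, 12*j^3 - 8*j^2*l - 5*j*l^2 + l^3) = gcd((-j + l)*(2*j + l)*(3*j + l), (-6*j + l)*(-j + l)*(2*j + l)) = 2*j^2 - j*l - l^2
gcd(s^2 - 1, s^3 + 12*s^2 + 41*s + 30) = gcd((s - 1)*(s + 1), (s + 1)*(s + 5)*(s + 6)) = s + 1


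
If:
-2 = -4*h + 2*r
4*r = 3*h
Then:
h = 4/5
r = 3/5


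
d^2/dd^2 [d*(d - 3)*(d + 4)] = 6*d + 2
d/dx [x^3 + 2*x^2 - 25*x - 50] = 3*x^2 + 4*x - 25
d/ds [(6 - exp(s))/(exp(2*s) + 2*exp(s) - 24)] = (2*(exp(s) - 6)*(exp(s) + 1) - exp(2*s) - 2*exp(s) + 24)*exp(s)/(exp(2*s) + 2*exp(s) - 24)^2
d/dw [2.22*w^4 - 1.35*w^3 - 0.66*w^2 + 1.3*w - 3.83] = 8.88*w^3 - 4.05*w^2 - 1.32*w + 1.3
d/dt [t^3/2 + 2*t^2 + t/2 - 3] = 3*t^2/2 + 4*t + 1/2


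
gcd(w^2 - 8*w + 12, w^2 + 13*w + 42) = 1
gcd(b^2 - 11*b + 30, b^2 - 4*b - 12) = b - 6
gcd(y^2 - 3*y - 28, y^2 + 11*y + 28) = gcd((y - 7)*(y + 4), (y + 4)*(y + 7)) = y + 4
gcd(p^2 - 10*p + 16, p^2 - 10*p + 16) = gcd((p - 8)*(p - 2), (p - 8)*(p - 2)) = p^2 - 10*p + 16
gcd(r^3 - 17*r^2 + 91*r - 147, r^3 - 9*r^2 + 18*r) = r - 3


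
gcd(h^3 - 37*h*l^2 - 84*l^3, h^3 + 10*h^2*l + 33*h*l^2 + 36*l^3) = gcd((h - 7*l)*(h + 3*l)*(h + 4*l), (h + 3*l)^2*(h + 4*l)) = h^2 + 7*h*l + 12*l^2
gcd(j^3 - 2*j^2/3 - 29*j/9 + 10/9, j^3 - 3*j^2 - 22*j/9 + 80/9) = j^2 - j/3 - 10/3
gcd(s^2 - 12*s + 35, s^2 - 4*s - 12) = 1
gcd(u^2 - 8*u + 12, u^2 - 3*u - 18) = u - 6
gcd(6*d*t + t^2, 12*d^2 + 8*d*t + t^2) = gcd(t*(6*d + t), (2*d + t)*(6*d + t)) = 6*d + t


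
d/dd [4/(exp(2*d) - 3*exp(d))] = 4*(3 - 2*exp(d))*exp(-d)/(exp(d) - 3)^2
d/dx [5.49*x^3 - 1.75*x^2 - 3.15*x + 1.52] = 16.47*x^2 - 3.5*x - 3.15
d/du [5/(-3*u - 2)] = 15/(3*u + 2)^2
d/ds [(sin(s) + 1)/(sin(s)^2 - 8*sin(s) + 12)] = (-2*sin(s) + cos(s)^2 + 19)*cos(s)/(sin(s)^2 - 8*sin(s) + 12)^2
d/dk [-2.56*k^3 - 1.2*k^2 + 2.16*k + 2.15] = -7.68*k^2 - 2.4*k + 2.16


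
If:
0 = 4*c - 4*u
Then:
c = u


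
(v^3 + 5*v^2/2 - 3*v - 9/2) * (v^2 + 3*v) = v^5 + 11*v^4/2 + 9*v^3/2 - 27*v^2/2 - 27*v/2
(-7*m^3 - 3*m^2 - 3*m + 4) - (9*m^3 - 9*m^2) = -16*m^3 + 6*m^2 - 3*m + 4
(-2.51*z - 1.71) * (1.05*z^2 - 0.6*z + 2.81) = -2.6355*z^3 - 0.2895*z^2 - 6.0271*z - 4.8051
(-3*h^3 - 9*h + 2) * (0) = 0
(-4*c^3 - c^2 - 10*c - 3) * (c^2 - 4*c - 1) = -4*c^5 + 15*c^4 - 2*c^3 + 38*c^2 + 22*c + 3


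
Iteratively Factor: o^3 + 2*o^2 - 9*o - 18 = (o + 3)*(o^2 - o - 6) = (o - 3)*(o + 3)*(o + 2)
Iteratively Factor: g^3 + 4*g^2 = (g + 4)*(g^2) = g*(g + 4)*(g)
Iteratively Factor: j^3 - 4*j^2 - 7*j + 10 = (j - 1)*(j^2 - 3*j - 10) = (j - 1)*(j + 2)*(j - 5)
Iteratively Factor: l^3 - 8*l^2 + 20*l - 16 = (l - 2)*(l^2 - 6*l + 8) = (l - 2)^2*(l - 4)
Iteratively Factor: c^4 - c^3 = (c - 1)*(c^3) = c*(c - 1)*(c^2) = c^2*(c - 1)*(c)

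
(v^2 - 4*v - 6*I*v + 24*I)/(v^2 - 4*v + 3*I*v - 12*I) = (v - 6*I)/(v + 3*I)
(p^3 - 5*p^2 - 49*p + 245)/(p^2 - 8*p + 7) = (p^2 + 2*p - 35)/(p - 1)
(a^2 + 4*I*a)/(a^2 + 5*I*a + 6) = a*(a + 4*I)/(a^2 + 5*I*a + 6)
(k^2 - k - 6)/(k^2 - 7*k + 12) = (k + 2)/(k - 4)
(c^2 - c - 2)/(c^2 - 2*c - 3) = (c - 2)/(c - 3)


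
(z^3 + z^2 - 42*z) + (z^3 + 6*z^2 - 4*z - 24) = 2*z^3 + 7*z^2 - 46*z - 24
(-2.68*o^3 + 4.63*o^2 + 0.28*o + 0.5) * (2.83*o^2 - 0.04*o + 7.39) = -7.5844*o^5 + 13.2101*o^4 - 19.198*o^3 + 35.6195*o^2 + 2.0492*o + 3.695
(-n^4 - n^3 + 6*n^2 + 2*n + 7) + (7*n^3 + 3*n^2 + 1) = -n^4 + 6*n^3 + 9*n^2 + 2*n + 8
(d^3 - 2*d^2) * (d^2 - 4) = d^5 - 2*d^4 - 4*d^3 + 8*d^2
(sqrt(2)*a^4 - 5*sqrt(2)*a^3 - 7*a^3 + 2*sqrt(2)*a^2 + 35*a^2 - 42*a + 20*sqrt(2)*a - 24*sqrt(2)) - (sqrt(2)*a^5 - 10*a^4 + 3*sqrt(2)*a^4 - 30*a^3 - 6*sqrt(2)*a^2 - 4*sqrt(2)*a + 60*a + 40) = -sqrt(2)*a^5 - 2*sqrt(2)*a^4 + 10*a^4 - 5*sqrt(2)*a^3 + 23*a^3 + 8*sqrt(2)*a^2 + 35*a^2 - 102*a + 24*sqrt(2)*a - 40 - 24*sqrt(2)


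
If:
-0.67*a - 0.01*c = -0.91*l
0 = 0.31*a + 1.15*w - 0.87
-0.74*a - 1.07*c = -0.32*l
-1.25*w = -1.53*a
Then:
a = 0.51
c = -0.24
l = 0.37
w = 0.62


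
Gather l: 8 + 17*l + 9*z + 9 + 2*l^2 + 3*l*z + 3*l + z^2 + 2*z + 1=2*l^2 + l*(3*z + 20) + z^2 + 11*z + 18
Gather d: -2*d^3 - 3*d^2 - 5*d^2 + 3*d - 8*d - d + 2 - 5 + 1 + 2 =-2*d^3 - 8*d^2 - 6*d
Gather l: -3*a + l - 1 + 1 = -3*a + l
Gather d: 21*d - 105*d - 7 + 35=28 - 84*d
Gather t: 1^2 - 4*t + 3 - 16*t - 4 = -20*t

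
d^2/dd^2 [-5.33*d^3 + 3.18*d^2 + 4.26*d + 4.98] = 6.36 - 31.98*d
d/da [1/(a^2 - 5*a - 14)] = (5 - 2*a)/(-a^2 + 5*a + 14)^2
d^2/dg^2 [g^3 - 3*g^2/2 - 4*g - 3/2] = 6*g - 3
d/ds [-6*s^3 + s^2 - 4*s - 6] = -18*s^2 + 2*s - 4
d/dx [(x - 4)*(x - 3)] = 2*x - 7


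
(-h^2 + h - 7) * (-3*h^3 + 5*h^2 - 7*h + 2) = 3*h^5 - 8*h^4 + 33*h^3 - 44*h^2 + 51*h - 14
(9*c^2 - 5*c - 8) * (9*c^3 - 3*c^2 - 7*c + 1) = 81*c^5 - 72*c^4 - 120*c^3 + 68*c^2 + 51*c - 8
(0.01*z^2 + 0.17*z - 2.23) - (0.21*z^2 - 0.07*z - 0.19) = -0.2*z^2 + 0.24*z - 2.04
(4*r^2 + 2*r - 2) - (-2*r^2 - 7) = 6*r^2 + 2*r + 5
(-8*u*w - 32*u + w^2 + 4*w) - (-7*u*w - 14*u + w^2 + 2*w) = -u*w - 18*u + 2*w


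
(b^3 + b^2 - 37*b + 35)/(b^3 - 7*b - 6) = (-b^3 - b^2 + 37*b - 35)/(-b^3 + 7*b + 6)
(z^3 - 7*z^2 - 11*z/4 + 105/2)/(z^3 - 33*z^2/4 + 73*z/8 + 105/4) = 2*(2*z + 5)/(4*z + 5)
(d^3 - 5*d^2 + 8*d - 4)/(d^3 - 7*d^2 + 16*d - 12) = (d - 1)/(d - 3)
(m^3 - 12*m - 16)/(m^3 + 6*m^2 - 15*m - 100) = (m^2 + 4*m + 4)/(m^2 + 10*m + 25)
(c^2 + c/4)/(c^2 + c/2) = (4*c + 1)/(2*(2*c + 1))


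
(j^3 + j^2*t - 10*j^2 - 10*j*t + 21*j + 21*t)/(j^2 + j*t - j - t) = (j^2 - 10*j + 21)/(j - 1)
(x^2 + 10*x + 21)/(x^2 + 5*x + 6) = (x + 7)/(x + 2)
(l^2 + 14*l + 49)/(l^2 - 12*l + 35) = (l^2 + 14*l + 49)/(l^2 - 12*l + 35)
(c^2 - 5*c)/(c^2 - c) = (c - 5)/(c - 1)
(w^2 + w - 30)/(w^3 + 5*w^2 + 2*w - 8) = (w^2 + w - 30)/(w^3 + 5*w^2 + 2*w - 8)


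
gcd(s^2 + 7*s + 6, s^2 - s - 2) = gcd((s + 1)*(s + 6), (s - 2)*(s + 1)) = s + 1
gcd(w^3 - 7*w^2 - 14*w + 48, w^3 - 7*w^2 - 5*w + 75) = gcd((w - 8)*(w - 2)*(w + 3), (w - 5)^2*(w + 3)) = w + 3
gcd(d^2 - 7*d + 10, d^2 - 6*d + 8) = d - 2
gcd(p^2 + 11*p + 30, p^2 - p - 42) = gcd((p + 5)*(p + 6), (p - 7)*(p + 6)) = p + 6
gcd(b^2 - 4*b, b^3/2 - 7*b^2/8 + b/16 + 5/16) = 1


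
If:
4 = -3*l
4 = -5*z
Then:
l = -4/3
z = -4/5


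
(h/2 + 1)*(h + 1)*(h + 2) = h^3/2 + 5*h^2/2 + 4*h + 2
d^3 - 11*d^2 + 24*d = d*(d - 8)*(d - 3)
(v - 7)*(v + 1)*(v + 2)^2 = v^4 - 2*v^3 - 27*v^2 - 52*v - 28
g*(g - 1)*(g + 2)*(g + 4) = g^4 + 5*g^3 + 2*g^2 - 8*g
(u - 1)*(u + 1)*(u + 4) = u^3 + 4*u^2 - u - 4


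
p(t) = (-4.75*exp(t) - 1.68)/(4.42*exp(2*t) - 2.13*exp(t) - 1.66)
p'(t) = (-4.75*exp(t) - 1.68)*(-8.84*exp(2*t) + 2.13*exp(t))/(4.42*exp(2*t) - 2.13*exp(t) - 1.66)^2 - 4.75*exp(t)/(4.42*exp(2*t) - 2.13*exp(t) - 1.66) = (20.995*exp(2*t) + 14.8512*exp(t) + 4.3066)*exp(t)/(19.5364*exp(4*t) - 18.8292*exp(3*t) - 10.1375*exp(2*t) + 7.0716*exp(t) + 2.7556)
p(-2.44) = 1.16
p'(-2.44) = 0.15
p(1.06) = -0.53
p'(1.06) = 0.76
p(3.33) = -0.04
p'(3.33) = 0.04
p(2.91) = -0.06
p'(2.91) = 0.06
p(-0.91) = 1.99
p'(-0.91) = 1.70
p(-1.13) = 1.70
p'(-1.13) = 1.02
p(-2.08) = 1.22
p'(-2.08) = 0.24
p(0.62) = -1.09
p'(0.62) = 2.08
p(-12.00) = 1.01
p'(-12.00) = 0.00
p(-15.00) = 1.01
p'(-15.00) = 0.00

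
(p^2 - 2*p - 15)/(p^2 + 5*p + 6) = (p - 5)/(p + 2)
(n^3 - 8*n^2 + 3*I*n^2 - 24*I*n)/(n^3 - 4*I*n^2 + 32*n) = (n^2 + n*(-8 + 3*I) - 24*I)/(n^2 - 4*I*n + 32)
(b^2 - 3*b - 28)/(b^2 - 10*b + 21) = (b + 4)/(b - 3)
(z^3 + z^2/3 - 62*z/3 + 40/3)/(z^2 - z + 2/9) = 3*(z^2 + z - 20)/(3*z - 1)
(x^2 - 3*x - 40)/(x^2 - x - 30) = (x - 8)/(x - 6)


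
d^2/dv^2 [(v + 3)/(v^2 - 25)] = 2*(4*v^2*(v + 3) - 3*(v + 1)*(v^2 - 25))/(v^2 - 25)^3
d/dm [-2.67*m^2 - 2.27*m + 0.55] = -5.34*m - 2.27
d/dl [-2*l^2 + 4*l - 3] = 4 - 4*l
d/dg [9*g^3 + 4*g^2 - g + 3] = 27*g^2 + 8*g - 1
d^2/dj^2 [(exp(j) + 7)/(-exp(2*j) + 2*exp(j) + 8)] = (-exp(4*j) - 30*exp(3*j) - 6*exp(2*j) - 236*exp(j) + 48)*exp(j)/(exp(6*j) - 6*exp(5*j) - 12*exp(4*j) + 88*exp(3*j) + 96*exp(2*j) - 384*exp(j) - 512)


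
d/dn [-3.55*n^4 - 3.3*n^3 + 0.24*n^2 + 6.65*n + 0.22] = -14.2*n^3 - 9.9*n^2 + 0.48*n + 6.65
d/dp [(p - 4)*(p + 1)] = 2*p - 3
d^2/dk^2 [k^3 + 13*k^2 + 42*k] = 6*k + 26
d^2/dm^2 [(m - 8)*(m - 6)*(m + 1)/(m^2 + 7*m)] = 12*(29*m^3 + 24*m^2 + 168*m + 392)/(m^3*(m^3 + 21*m^2 + 147*m + 343))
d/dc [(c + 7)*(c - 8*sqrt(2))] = 2*c - 8*sqrt(2) + 7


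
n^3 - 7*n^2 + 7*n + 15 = (n - 5)*(n - 3)*(n + 1)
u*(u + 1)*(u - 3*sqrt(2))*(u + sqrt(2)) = u^4 - 2*sqrt(2)*u^3 + u^3 - 6*u^2 - 2*sqrt(2)*u^2 - 6*u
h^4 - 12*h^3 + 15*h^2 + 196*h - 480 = (h - 8)*(h - 5)*(h - 3)*(h + 4)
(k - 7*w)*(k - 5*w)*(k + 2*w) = k^3 - 10*k^2*w + 11*k*w^2 + 70*w^3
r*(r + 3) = r^2 + 3*r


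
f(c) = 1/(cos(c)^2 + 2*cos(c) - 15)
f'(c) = (2*sin(c)*cos(c) + 2*sin(c))/(cos(c)^2 + 2*cos(c) - 15)^2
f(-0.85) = -0.08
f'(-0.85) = -0.01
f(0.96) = -0.07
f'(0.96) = 0.01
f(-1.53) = -0.07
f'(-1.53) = -0.01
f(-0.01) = -0.08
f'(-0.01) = -0.00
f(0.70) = -0.08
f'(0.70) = 0.01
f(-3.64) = -0.06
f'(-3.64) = 0.00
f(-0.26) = -0.08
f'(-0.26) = -0.01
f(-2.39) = -0.06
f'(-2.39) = -0.00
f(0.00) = -0.08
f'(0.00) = 0.00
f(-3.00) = -0.06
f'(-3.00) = 0.00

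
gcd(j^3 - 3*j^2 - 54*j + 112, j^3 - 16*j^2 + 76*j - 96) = j^2 - 10*j + 16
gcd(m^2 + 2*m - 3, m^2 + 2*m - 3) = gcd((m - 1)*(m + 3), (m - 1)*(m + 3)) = m^2 + 2*m - 3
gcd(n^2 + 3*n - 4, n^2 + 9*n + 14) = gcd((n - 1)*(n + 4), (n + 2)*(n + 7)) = 1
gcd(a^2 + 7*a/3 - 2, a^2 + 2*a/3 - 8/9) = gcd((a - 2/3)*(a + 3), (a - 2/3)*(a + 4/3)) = a - 2/3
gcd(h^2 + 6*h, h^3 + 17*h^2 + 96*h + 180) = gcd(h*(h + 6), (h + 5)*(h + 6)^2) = h + 6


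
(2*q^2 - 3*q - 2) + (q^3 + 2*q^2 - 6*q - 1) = q^3 + 4*q^2 - 9*q - 3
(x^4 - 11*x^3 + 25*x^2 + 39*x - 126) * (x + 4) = x^5 - 7*x^4 - 19*x^3 + 139*x^2 + 30*x - 504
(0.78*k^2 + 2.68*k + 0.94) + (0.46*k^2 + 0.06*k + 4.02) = 1.24*k^2 + 2.74*k + 4.96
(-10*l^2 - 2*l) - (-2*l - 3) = 3 - 10*l^2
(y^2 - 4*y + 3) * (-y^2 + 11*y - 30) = -y^4 + 15*y^3 - 77*y^2 + 153*y - 90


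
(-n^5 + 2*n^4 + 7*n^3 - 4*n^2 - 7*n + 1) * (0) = 0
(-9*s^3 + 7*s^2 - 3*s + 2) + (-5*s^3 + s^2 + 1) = -14*s^3 + 8*s^2 - 3*s + 3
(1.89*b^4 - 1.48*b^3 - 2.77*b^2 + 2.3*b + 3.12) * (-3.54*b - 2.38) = -6.6906*b^5 + 0.741000000000001*b^4 + 13.3282*b^3 - 1.5494*b^2 - 16.5188*b - 7.4256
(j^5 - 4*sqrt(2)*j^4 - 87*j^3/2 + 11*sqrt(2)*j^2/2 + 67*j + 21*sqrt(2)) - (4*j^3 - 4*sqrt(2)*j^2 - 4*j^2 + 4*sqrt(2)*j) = j^5 - 4*sqrt(2)*j^4 - 95*j^3/2 + 4*j^2 + 19*sqrt(2)*j^2/2 - 4*sqrt(2)*j + 67*j + 21*sqrt(2)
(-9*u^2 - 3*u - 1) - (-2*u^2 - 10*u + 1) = -7*u^2 + 7*u - 2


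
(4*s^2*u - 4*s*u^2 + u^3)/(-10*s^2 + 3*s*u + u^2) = u*(-2*s + u)/(5*s + u)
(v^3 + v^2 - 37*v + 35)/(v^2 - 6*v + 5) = v + 7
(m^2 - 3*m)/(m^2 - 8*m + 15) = m/(m - 5)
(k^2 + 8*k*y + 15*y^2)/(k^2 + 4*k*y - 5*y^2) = (-k - 3*y)/(-k + y)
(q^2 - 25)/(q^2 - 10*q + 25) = (q + 5)/(q - 5)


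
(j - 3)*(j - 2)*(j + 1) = j^3 - 4*j^2 + j + 6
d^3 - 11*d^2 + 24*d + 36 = (d - 6)^2*(d + 1)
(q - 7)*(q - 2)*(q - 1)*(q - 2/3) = q^4 - 32*q^3/3 + 89*q^2/3 - 88*q/3 + 28/3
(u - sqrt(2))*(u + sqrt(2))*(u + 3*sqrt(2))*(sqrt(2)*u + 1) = sqrt(2)*u^4 + 7*u^3 + sqrt(2)*u^2 - 14*u - 6*sqrt(2)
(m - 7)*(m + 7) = m^2 - 49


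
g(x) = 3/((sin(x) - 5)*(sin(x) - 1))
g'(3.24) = -0.59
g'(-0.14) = 0.54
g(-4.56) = 64.53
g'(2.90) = -1.23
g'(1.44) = 1340.70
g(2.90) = 0.83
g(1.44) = 87.62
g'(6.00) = 0.41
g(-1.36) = 0.25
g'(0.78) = 6.03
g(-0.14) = 0.51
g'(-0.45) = 0.31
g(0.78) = 2.35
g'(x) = -3*cos(x)/((sin(x) - 5)*(sin(x) - 1)^2) - 3*cos(x)/((sin(x) - 5)^2*(sin(x) - 1))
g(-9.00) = 0.39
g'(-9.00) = -0.32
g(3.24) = 0.54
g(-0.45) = 0.38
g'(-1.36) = 0.04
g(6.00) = 0.44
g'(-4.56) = -847.73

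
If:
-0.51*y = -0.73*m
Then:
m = 0.698630136986301*y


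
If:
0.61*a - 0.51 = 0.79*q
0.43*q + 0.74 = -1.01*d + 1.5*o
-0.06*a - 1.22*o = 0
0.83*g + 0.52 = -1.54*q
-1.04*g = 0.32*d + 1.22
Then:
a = 1.03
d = -0.87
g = -0.90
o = -0.05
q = 0.15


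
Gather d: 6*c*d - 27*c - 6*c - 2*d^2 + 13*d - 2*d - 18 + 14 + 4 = -33*c - 2*d^2 + d*(6*c + 11)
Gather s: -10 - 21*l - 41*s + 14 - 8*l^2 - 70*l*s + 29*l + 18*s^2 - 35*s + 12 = -8*l^2 + 8*l + 18*s^2 + s*(-70*l - 76) + 16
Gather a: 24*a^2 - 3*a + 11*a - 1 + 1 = 24*a^2 + 8*a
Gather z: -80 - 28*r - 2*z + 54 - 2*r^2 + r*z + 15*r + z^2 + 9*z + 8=-2*r^2 - 13*r + z^2 + z*(r + 7) - 18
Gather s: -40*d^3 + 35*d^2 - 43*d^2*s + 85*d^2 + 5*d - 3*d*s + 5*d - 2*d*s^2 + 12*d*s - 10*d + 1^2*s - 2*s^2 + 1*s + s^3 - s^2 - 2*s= -40*d^3 + 120*d^2 + s^3 + s^2*(-2*d - 3) + s*(-43*d^2 + 9*d)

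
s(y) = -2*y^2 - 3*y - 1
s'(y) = -4*y - 3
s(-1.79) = -2.04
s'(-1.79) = 4.16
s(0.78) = -4.56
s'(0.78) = -6.12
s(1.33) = -8.53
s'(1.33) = -8.32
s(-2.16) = -3.85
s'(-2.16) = 5.64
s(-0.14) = -0.62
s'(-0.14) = -2.44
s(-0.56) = 0.05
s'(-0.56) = -0.76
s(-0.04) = -0.88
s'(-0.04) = -2.84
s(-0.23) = -0.42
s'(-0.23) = -2.08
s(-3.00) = -10.00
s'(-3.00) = 9.00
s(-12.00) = -253.00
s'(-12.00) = 45.00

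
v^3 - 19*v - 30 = (v - 5)*(v + 2)*(v + 3)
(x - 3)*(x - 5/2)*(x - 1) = x^3 - 13*x^2/2 + 13*x - 15/2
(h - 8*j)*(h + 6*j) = h^2 - 2*h*j - 48*j^2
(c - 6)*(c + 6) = c^2 - 36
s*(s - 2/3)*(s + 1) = s^3 + s^2/3 - 2*s/3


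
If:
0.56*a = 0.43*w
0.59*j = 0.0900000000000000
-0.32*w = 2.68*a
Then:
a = 0.00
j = 0.15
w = 0.00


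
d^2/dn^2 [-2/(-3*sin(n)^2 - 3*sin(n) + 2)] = 6*(-12*sin(n)^4 - 9*sin(n)^3 + 7*sin(n)^2 + 16*sin(n) + 10)/(3*sin(n)^2 + 3*sin(n) - 2)^3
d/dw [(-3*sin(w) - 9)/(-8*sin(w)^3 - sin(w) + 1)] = 3*(-16*sin(w)^3 - 72*sin(w)^2 - 4)*cos(w)/(8*sin(w)^3 + sin(w) - 1)^2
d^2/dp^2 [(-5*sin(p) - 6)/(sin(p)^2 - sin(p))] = (5*sin(p) + 34 + 6/sin(p) - 24/sin(p)^2 + 12/sin(p)^3)/(sin(p) - 1)^2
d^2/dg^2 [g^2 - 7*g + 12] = 2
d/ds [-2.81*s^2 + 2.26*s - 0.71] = 2.26 - 5.62*s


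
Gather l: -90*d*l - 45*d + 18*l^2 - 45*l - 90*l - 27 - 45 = -45*d + 18*l^2 + l*(-90*d - 135) - 72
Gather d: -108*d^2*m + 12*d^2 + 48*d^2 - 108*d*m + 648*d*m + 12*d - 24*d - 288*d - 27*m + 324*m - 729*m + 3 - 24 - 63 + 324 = d^2*(60 - 108*m) + d*(540*m - 300) - 432*m + 240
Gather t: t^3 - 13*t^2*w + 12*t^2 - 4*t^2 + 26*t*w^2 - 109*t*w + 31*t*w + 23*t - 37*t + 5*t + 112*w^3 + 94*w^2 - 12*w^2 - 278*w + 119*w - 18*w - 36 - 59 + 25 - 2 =t^3 + t^2*(8 - 13*w) + t*(26*w^2 - 78*w - 9) + 112*w^3 + 82*w^2 - 177*w - 72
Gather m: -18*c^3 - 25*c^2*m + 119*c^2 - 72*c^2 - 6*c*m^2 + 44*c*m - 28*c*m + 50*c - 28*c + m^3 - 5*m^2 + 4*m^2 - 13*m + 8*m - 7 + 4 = -18*c^3 + 47*c^2 + 22*c + m^3 + m^2*(-6*c - 1) + m*(-25*c^2 + 16*c - 5) - 3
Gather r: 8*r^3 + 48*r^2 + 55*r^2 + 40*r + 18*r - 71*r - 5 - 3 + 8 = 8*r^3 + 103*r^2 - 13*r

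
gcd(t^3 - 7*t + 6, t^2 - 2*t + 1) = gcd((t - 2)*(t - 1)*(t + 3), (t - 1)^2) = t - 1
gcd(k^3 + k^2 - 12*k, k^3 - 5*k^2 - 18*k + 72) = k^2 + k - 12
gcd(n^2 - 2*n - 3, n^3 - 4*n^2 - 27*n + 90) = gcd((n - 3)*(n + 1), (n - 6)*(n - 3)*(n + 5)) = n - 3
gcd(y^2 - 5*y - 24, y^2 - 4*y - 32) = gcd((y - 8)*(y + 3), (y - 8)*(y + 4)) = y - 8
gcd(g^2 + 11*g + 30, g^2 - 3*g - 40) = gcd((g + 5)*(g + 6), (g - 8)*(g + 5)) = g + 5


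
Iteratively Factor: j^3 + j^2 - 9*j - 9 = (j + 3)*(j^2 - 2*j - 3) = (j + 1)*(j + 3)*(j - 3)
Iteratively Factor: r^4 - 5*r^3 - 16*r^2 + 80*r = (r - 5)*(r^3 - 16*r) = (r - 5)*(r - 4)*(r^2 + 4*r) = r*(r - 5)*(r - 4)*(r + 4)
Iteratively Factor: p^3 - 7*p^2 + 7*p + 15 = (p - 5)*(p^2 - 2*p - 3) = (p - 5)*(p - 3)*(p + 1)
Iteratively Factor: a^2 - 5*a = (a)*(a - 5)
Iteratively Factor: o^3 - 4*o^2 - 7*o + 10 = (o - 5)*(o^2 + o - 2) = (o - 5)*(o + 2)*(o - 1)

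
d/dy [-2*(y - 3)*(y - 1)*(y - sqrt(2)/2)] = -6*y^2 + 2*sqrt(2)*y + 16*y - 6 - 4*sqrt(2)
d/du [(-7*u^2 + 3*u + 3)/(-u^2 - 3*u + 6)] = 3*(8*u^2 - 26*u + 9)/(u^4 + 6*u^3 - 3*u^2 - 36*u + 36)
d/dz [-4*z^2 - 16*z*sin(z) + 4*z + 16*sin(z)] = -16*z*cos(z) - 8*z + 16*sqrt(2)*cos(z + pi/4) + 4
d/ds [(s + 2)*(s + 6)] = 2*s + 8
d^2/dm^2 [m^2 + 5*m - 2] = 2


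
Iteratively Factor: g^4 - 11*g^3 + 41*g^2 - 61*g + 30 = (g - 1)*(g^3 - 10*g^2 + 31*g - 30) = (g - 2)*(g - 1)*(g^2 - 8*g + 15) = (g - 5)*(g - 2)*(g - 1)*(g - 3)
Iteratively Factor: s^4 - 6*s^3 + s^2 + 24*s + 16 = (s + 1)*(s^3 - 7*s^2 + 8*s + 16) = (s - 4)*(s + 1)*(s^2 - 3*s - 4) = (s - 4)*(s + 1)^2*(s - 4)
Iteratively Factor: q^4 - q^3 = (q - 1)*(q^3) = q*(q - 1)*(q^2) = q^2*(q - 1)*(q)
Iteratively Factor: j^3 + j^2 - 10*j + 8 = (j - 2)*(j^2 + 3*j - 4) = (j - 2)*(j + 4)*(j - 1)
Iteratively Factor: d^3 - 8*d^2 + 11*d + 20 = (d - 5)*(d^2 - 3*d - 4) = (d - 5)*(d + 1)*(d - 4)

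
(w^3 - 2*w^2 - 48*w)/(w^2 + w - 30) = w*(w - 8)/(w - 5)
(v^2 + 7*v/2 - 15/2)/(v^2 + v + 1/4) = 2*(2*v^2 + 7*v - 15)/(4*v^2 + 4*v + 1)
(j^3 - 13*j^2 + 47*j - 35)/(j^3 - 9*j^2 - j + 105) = (j - 1)/(j + 3)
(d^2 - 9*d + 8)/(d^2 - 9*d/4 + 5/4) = 4*(d - 8)/(4*d - 5)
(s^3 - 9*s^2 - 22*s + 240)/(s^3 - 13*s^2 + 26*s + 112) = (s^2 - s - 30)/(s^2 - 5*s - 14)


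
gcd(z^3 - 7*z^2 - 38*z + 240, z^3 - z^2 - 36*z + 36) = z + 6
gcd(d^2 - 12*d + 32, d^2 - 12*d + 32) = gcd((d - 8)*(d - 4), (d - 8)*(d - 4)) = d^2 - 12*d + 32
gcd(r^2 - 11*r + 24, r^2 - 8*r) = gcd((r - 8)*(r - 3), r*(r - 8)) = r - 8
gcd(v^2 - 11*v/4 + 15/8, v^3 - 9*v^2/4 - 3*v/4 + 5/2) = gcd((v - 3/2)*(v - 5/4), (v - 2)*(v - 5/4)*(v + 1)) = v - 5/4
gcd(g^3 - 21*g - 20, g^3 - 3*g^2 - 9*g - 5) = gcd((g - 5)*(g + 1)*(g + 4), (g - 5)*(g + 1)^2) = g^2 - 4*g - 5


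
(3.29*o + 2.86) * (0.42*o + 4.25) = 1.3818*o^2 + 15.1837*o + 12.155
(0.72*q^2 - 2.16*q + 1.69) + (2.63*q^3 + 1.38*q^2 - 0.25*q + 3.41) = 2.63*q^3 + 2.1*q^2 - 2.41*q + 5.1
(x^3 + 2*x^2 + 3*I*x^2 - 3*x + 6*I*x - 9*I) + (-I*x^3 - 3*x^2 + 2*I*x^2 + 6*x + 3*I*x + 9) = x^3 - I*x^3 - x^2 + 5*I*x^2 + 3*x + 9*I*x + 9 - 9*I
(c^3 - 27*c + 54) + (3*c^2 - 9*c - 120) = c^3 + 3*c^2 - 36*c - 66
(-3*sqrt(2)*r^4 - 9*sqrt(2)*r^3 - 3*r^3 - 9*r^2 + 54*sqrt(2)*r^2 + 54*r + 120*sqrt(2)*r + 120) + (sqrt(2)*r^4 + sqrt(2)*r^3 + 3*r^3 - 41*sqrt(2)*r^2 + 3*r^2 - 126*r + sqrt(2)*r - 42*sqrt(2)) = -2*sqrt(2)*r^4 - 8*sqrt(2)*r^3 - 6*r^2 + 13*sqrt(2)*r^2 - 72*r + 121*sqrt(2)*r - 42*sqrt(2) + 120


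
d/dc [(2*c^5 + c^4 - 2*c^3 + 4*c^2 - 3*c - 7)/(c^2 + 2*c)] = (6*c^6 + 18*c^5 + 4*c^4 - 8*c^3 + 11*c^2 + 14*c + 14)/(c^2*(c^2 + 4*c + 4))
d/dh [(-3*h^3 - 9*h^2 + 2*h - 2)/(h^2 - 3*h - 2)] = (-3*h^4 + 18*h^3 + 43*h^2 + 40*h - 10)/(h^4 - 6*h^3 + 5*h^2 + 12*h + 4)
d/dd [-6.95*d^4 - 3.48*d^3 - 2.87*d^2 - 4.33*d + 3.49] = -27.8*d^3 - 10.44*d^2 - 5.74*d - 4.33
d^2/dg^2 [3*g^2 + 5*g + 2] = 6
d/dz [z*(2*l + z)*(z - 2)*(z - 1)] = 6*l*z^2 - 12*l*z + 4*l + 4*z^3 - 9*z^2 + 4*z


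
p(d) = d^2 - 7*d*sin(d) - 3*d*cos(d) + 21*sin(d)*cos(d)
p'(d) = 3*d*sin(d) - 7*d*cos(d) + 2*d - 21*sin(d)^2 - 7*sin(d) + 21*cos(d)^2 - 3*cos(d)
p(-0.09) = -1.66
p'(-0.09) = 18.77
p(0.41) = 5.57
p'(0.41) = 7.46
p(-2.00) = -3.28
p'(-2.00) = -10.48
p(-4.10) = 23.35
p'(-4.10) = -45.89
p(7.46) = 6.28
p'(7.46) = -6.89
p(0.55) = 6.24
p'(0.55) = 1.99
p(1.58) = -8.71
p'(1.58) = -19.97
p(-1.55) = -8.79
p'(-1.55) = -12.27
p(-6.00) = 70.65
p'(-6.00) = 36.18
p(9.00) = 71.75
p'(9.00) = 100.24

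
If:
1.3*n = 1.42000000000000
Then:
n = 1.09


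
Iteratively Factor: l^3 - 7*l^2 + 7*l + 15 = (l + 1)*(l^2 - 8*l + 15) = (l - 3)*(l + 1)*(l - 5)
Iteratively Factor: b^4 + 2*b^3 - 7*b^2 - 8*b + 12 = (b - 2)*(b^3 + 4*b^2 + b - 6) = (b - 2)*(b + 3)*(b^2 + b - 2) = (b - 2)*(b + 2)*(b + 3)*(b - 1)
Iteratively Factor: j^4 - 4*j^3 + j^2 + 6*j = (j - 2)*(j^3 - 2*j^2 - 3*j) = j*(j - 2)*(j^2 - 2*j - 3) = j*(j - 3)*(j - 2)*(j + 1)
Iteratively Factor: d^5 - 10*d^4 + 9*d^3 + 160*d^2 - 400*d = (d - 5)*(d^4 - 5*d^3 - 16*d^2 + 80*d) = d*(d - 5)*(d^3 - 5*d^2 - 16*d + 80) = d*(d - 5)*(d - 4)*(d^2 - d - 20) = d*(d - 5)^2*(d - 4)*(d + 4)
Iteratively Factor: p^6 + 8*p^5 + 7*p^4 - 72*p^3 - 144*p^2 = (p + 3)*(p^5 + 5*p^4 - 8*p^3 - 48*p^2) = (p + 3)*(p + 4)*(p^4 + p^3 - 12*p^2) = (p - 3)*(p + 3)*(p + 4)*(p^3 + 4*p^2) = p*(p - 3)*(p + 3)*(p + 4)*(p^2 + 4*p) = p*(p - 3)*(p + 3)*(p + 4)^2*(p)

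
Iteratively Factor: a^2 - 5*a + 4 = (a - 4)*(a - 1)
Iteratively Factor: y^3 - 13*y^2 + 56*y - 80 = (y - 4)*(y^2 - 9*y + 20) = (y - 5)*(y - 4)*(y - 4)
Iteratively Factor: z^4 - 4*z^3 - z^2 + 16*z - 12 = (z - 3)*(z^3 - z^2 - 4*z + 4) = (z - 3)*(z - 2)*(z^2 + z - 2) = (z - 3)*(z - 2)*(z - 1)*(z + 2)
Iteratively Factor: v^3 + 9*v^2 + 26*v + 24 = (v + 4)*(v^2 + 5*v + 6) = (v + 2)*(v + 4)*(v + 3)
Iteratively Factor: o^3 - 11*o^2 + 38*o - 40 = (o - 2)*(o^2 - 9*o + 20) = (o - 4)*(o - 2)*(o - 5)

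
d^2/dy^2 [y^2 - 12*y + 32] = 2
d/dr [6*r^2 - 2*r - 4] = 12*r - 2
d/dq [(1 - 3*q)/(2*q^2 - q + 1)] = (-6*q^2 + 3*q + (3*q - 1)*(4*q - 1) - 3)/(2*q^2 - q + 1)^2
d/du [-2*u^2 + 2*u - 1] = 2 - 4*u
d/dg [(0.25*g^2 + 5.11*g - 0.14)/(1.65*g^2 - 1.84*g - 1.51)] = (-8.8915*g^2 - 0.293000000000001*g - 7.9737)/(2.7225*g^4 - 6.072*g^3 - 1.5974*g^2 + 5.5568*g + 2.2801)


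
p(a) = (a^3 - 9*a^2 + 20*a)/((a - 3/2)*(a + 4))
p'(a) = (3*a^2 - 18*a + 20)/((a - 3/2)*(a + 4)) - (a^3 - 9*a^2 + 20*a)/((a - 3/2)*(a + 4)^2) - (a^3 - 9*a^2 + 20*a)/((a - 3/2)^2*(a + 4)) = 2*(2*a^4 + 10*a^3 - 121*a^2 + 216*a - 240)/(4*a^4 + 20*a^3 - 23*a^2 - 120*a + 144)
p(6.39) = 0.42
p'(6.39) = 0.42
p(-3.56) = 103.48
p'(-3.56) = -269.57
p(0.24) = -0.80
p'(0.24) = -3.42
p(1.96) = 4.43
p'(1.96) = -11.75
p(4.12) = -0.02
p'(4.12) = -0.14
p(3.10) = 0.47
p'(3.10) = -0.97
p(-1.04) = 4.21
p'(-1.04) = -5.35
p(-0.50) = 1.77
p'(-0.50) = -3.87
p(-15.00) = -31.40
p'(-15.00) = 0.56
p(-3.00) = 37.33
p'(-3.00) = -51.48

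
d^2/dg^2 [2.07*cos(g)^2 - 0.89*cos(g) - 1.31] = 0.89*cos(g) - 4.14*cos(2*g)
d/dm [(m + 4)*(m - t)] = 2*m - t + 4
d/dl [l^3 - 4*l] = 3*l^2 - 4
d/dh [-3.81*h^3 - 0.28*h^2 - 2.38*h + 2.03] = -11.43*h^2 - 0.56*h - 2.38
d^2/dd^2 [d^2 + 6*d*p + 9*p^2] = 2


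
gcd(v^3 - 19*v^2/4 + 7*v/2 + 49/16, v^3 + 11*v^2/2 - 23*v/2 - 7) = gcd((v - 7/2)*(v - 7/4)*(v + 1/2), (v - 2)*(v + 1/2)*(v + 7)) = v + 1/2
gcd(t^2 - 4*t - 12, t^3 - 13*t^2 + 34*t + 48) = t - 6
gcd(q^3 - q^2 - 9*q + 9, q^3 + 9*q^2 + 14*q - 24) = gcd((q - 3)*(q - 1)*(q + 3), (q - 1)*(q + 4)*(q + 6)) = q - 1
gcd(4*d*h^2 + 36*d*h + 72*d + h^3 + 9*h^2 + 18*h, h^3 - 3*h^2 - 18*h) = h + 3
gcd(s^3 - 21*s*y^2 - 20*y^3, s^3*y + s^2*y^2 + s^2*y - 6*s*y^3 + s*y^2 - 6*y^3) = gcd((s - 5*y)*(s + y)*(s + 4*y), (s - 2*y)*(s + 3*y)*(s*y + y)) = 1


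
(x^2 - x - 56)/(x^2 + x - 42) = (x - 8)/(x - 6)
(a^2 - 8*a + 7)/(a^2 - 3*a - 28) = (a - 1)/(a + 4)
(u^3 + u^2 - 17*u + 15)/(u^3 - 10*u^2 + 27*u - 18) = (u + 5)/(u - 6)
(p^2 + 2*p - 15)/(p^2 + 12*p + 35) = (p - 3)/(p + 7)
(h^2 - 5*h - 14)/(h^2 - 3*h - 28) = (h + 2)/(h + 4)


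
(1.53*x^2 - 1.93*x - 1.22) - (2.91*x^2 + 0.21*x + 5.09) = -1.38*x^2 - 2.14*x - 6.31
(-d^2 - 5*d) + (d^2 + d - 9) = -4*d - 9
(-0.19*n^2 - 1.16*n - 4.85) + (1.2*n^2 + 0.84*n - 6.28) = 1.01*n^2 - 0.32*n - 11.13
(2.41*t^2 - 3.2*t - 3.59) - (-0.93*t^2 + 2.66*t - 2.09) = 3.34*t^2 - 5.86*t - 1.5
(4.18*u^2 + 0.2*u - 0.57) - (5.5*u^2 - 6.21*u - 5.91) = -1.32*u^2 + 6.41*u + 5.34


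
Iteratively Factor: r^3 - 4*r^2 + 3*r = (r - 3)*(r^2 - r) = r*(r - 3)*(r - 1)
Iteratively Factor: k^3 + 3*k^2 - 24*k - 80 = (k + 4)*(k^2 - k - 20) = (k - 5)*(k + 4)*(k + 4)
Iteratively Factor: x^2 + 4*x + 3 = (x + 3)*(x + 1)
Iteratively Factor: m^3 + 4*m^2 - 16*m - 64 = (m + 4)*(m^2 - 16) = (m - 4)*(m + 4)*(m + 4)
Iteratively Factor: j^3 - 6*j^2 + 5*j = (j - 5)*(j^2 - j) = (j - 5)*(j - 1)*(j)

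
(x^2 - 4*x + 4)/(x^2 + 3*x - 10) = (x - 2)/(x + 5)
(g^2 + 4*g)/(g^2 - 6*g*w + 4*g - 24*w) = g/(g - 6*w)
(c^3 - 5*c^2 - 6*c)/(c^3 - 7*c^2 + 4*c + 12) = c/(c - 2)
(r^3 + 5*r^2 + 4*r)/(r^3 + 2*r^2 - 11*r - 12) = r/(r - 3)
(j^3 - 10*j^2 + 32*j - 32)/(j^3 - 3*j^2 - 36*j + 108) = (j^3 - 10*j^2 + 32*j - 32)/(j^3 - 3*j^2 - 36*j + 108)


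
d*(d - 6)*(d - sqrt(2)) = d^3 - 6*d^2 - sqrt(2)*d^2 + 6*sqrt(2)*d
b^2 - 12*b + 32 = (b - 8)*(b - 4)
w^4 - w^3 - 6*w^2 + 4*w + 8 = (w - 2)^2*(w + 1)*(w + 2)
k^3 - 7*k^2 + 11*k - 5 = (k - 5)*(k - 1)^2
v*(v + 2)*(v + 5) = v^3 + 7*v^2 + 10*v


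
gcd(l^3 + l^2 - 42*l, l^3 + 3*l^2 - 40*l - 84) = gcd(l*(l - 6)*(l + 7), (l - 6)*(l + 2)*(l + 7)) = l^2 + l - 42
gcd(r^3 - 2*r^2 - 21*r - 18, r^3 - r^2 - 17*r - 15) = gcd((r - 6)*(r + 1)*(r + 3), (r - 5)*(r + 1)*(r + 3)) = r^2 + 4*r + 3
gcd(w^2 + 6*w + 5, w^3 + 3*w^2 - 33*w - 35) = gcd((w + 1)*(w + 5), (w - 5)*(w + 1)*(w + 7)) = w + 1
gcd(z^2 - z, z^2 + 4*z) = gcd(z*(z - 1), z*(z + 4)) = z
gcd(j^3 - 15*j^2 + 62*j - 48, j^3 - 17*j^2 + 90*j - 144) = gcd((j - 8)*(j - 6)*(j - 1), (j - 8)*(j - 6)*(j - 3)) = j^2 - 14*j + 48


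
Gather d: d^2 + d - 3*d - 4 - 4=d^2 - 2*d - 8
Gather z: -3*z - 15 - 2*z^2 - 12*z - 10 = -2*z^2 - 15*z - 25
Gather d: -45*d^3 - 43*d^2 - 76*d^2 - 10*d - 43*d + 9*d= -45*d^3 - 119*d^2 - 44*d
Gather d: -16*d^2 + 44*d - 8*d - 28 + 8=-16*d^2 + 36*d - 20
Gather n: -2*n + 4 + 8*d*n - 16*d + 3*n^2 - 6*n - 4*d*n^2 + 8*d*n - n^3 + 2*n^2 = -16*d - n^3 + n^2*(5 - 4*d) + n*(16*d - 8) + 4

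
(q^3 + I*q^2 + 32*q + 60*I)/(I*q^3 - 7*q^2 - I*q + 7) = (q^3 + I*q^2 + 32*q + 60*I)/(I*q^3 - 7*q^2 - I*q + 7)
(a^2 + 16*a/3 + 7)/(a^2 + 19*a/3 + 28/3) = (a + 3)/(a + 4)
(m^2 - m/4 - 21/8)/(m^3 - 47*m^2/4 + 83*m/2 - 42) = (m + 3/2)/(m^2 - 10*m + 24)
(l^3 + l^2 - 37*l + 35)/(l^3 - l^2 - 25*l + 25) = (l + 7)/(l + 5)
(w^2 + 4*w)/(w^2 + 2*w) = (w + 4)/(w + 2)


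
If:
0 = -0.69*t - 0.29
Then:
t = -0.42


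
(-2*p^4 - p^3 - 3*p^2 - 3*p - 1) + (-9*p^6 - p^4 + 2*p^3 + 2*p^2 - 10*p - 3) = -9*p^6 - 3*p^4 + p^3 - p^2 - 13*p - 4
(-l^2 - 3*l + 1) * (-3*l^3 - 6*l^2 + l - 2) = 3*l^5 + 15*l^4 + 14*l^3 - 7*l^2 + 7*l - 2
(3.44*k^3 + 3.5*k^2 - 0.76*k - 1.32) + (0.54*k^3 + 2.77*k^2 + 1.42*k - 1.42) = 3.98*k^3 + 6.27*k^2 + 0.66*k - 2.74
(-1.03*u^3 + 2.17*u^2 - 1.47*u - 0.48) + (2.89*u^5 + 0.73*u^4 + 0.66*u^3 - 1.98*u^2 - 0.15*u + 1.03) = 2.89*u^5 + 0.73*u^4 - 0.37*u^3 + 0.19*u^2 - 1.62*u + 0.55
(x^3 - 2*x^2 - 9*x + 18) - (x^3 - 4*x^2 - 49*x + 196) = 2*x^2 + 40*x - 178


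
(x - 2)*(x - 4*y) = x^2 - 4*x*y - 2*x + 8*y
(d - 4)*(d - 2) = d^2 - 6*d + 8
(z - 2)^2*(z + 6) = z^3 + 2*z^2 - 20*z + 24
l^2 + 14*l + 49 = (l + 7)^2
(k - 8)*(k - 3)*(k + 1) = k^3 - 10*k^2 + 13*k + 24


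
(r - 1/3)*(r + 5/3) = r^2 + 4*r/3 - 5/9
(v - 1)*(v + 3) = v^2 + 2*v - 3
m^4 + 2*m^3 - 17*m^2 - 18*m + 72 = (m - 3)*(m - 2)*(m + 3)*(m + 4)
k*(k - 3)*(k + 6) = k^3 + 3*k^2 - 18*k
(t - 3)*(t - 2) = t^2 - 5*t + 6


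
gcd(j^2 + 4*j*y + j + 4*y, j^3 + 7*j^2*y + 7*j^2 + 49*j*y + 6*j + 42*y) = j + 1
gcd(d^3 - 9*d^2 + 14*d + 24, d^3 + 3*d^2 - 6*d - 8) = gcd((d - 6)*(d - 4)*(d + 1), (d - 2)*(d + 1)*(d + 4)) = d + 1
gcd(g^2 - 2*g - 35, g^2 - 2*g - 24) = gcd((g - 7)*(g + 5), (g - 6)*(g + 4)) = 1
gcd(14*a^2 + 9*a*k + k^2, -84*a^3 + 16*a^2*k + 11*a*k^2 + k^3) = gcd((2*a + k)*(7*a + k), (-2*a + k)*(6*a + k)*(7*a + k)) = 7*a + k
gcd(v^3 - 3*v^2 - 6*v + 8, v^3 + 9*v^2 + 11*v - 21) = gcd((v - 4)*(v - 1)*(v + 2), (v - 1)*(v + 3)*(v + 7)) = v - 1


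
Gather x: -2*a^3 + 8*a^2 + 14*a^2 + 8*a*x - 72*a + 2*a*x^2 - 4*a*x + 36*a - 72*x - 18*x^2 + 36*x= -2*a^3 + 22*a^2 - 36*a + x^2*(2*a - 18) + x*(4*a - 36)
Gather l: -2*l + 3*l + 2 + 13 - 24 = l - 9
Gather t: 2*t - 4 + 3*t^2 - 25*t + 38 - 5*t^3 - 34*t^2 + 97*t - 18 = -5*t^3 - 31*t^2 + 74*t + 16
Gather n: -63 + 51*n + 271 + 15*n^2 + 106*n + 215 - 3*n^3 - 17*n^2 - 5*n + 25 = -3*n^3 - 2*n^2 + 152*n + 448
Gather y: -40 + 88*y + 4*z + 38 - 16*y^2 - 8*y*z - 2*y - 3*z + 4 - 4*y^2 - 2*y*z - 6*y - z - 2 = -20*y^2 + y*(80 - 10*z)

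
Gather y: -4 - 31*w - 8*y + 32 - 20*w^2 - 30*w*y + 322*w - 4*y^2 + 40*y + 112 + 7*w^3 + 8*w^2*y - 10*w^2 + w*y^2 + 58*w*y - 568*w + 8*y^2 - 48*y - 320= 7*w^3 - 30*w^2 - 277*w + y^2*(w + 4) + y*(8*w^2 + 28*w - 16) - 180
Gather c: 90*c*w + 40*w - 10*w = 90*c*w + 30*w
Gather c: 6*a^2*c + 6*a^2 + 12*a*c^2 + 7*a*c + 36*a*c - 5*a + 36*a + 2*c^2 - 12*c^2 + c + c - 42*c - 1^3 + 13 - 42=6*a^2 + 31*a + c^2*(12*a - 10) + c*(6*a^2 + 43*a - 40) - 30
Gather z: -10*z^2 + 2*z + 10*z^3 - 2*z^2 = 10*z^3 - 12*z^2 + 2*z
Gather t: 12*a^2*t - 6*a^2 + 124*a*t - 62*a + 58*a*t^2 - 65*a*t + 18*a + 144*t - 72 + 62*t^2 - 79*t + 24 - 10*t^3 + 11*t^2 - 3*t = -6*a^2 - 44*a - 10*t^3 + t^2*(58*a + 73) + t*(12*a^2 + 59*a + 62) - 48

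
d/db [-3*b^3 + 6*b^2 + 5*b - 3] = -9*b^2 + 12*b + 5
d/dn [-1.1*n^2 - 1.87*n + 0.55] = -2.2*n - 1.87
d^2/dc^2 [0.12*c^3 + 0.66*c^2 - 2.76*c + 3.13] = 0.72*c + 1.32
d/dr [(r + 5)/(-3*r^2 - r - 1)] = (-3*r^2 - r + (r + 5)*(6*r + 1) - 1)/(3*r^2 + r + 1)^2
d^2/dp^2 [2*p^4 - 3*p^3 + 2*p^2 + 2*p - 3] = 24*p^2 - 18*p + 4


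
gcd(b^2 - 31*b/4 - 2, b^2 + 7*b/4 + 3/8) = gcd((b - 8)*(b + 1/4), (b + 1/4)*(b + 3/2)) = b + 1/4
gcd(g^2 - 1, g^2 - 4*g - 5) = g + 1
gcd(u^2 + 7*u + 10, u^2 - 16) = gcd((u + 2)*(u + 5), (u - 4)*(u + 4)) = 1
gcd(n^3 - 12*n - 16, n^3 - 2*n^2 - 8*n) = n^2 - 2*n - 8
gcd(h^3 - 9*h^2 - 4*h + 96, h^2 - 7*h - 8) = h - 8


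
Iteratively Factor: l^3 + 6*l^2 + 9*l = (l + 3)*(l^2 + 3*l) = l*(l + 3)*(l + 3)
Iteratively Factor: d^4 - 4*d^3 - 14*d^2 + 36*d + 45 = (d + 1)*(d^3 - 5*d^2 - 9*d + 45) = (d - 3)*(d + 1)*(d^2 - 2*d - 15) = (d - 5)*(d - 3)*(d + 1)*(d + 3)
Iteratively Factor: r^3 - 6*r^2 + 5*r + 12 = (r - 4)*(r^2 - 2*r - 3) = (r - 4)*(r - 3)*(r + 1)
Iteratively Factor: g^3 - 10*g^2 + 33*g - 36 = (g - 3)*(g^2 - 7*g + 12) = (g - 3)^2*(g - 4)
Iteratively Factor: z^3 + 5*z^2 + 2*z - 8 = (z - 1)*(z^2 + 6*z + 8) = (z - 1)*(z + 4)*(z + 2)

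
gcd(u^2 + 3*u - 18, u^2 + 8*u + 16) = 1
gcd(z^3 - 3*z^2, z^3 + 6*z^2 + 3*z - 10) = 1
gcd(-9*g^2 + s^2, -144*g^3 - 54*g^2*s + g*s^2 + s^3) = 3*g + s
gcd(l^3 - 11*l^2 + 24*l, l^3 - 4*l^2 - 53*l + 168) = l^2 - 11*l + 24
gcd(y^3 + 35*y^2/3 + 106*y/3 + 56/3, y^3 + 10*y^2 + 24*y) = y + 4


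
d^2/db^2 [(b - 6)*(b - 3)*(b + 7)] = 6*b - 4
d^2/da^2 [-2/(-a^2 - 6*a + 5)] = 4*(-a^2 - 6*a + 4*(a + 3)^2 + 5)/(a^2 + 6*a - 5)^3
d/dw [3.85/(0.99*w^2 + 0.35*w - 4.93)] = (-7.623*w - 1.3475)/(0.99*w^2 + 0.35*w - 4.93)^2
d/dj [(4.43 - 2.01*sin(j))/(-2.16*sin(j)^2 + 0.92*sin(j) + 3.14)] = (-4.3416*sin(j)^2 + 19.1376*sin(j) - 10.387)*cos(j)/(4.6656*sin(j)^4 - 3.9744*sin(j)^3 - 12.7184*sin(j)^2 + 5.7776*sin(j) + 9.8596)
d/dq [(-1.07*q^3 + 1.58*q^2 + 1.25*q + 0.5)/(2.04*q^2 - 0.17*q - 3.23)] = (-2.1828*q^4 + 0.3638*q^3 + 7.5497*q^2 - 12.2468*q - 3.9525)/(4.1616*q^4 - 0.6936*q^3 - 13.1495*q^2 + 1.0982*q + 10.4329)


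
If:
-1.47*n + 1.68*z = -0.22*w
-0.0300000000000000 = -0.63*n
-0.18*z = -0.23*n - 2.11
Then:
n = 0.05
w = -89.66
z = 11.78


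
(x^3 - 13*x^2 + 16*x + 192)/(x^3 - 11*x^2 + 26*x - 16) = (x^2 - 5*x - 24)/(x^2 - 3*x + 2)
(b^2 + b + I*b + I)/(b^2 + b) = (b + I)/b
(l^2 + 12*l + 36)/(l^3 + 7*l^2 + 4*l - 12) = (l + 6)/(l^2 + l - 2)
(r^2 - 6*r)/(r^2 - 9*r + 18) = r/(r - 3)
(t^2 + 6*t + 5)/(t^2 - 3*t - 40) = (t + 1)/(t - 8)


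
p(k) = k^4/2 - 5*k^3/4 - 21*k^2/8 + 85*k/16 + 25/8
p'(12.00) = 2858.31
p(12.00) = 7896.88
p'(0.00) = 5.31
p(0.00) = 3.12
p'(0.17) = 4.32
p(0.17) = 3.95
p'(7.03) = 477.93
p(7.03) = 697.67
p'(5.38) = 179.97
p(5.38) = 179.97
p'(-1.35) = 0.64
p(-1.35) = -4.09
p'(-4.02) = -164.11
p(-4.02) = 151.13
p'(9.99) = 1572.62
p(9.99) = 3528.00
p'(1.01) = -1.75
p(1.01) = 5.05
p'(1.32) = -3.55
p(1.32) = 4.21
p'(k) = 2*k^3 - 15*k^2/4 - 21*k/4 + 85/16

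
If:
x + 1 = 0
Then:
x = -1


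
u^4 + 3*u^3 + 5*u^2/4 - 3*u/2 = u*(u - 1/2)*(u + 3/2)*(u + 2)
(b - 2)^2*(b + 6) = b^3 + 2*b^2 - 20*b + 24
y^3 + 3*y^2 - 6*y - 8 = (y - 2)*(y + 1)*(y + 4)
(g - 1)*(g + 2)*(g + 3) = g^3 + 4*g^2 + g - 6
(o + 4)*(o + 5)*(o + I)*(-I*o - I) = -I*o^4 + o^3 - 10*I*o^3 + 10*o^2 - 29*I*o^2 + 29*o - 20*I*o + 20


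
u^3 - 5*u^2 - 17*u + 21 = (u - 7)*(u - 1)*(u + 3)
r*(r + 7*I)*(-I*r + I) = -I*r^3 + 7*r^2 + I*r^2 - 7*r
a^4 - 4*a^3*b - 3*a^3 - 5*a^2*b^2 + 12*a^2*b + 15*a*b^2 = a*(a - 3)*(a - 5*b)*(a + b)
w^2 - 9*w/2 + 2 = (w - 4)*(w - 1/2)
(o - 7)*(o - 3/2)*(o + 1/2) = o^3 - 8*o^2 + 25*o/4 + 21/4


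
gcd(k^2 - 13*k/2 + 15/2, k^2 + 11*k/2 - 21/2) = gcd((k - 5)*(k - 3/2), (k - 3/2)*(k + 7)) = k - 3/2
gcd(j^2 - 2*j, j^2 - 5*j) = j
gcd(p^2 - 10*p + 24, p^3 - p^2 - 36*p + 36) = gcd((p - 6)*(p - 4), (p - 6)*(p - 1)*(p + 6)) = p - 6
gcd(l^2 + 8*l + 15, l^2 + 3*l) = l + 3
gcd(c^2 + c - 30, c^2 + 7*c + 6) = c + 6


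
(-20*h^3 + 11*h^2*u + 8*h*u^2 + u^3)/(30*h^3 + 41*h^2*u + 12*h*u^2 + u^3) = (-4*h^2 + 3*h*u + u^2)/(6*h^2 + 7*h*u + u^2)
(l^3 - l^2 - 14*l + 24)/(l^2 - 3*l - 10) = (-l^3 + l^2 + 14*l - 24)/(-l^2 + 3*l + 10)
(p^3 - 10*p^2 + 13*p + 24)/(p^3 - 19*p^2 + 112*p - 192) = (p + 1)/(p - 8)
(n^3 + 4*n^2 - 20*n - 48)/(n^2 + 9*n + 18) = (n^2 - 2*n - 8)/(n + 3)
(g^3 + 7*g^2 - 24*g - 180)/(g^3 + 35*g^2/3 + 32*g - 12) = 3*(g - 5)/(3*g - 1)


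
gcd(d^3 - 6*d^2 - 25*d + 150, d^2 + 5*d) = d + 5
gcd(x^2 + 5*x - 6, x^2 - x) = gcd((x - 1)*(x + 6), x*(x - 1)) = x - 1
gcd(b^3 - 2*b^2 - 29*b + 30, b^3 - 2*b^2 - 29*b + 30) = b^3 - 2*b^2 - 29*b + 30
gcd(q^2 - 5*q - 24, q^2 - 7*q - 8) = q - 8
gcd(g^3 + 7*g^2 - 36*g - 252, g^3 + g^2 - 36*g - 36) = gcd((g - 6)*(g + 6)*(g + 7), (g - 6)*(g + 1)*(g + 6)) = g^2 - 36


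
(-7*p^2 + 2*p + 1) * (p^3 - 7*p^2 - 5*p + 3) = -7*p^5 + 51*p^4 + 22*p^3 - 38*p^2 + p + 3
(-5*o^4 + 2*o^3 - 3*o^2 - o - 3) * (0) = 0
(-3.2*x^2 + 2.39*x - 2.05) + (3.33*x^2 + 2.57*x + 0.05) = 0.13*x^2 + 4.96*x - 2.0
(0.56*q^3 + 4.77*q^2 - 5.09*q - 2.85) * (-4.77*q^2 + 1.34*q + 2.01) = -2.6712*q^5 - 22.0025*q^4 + 31.7967*q^3 + 16.3616*q^2 - 14.0499*q - 5.7285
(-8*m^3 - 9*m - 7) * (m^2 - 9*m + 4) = -8*m^5 + 72*m^4 - 41*m^3 + 74*m^2 + 27*m - 28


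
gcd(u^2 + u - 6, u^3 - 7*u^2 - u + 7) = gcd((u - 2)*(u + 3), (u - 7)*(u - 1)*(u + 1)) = 1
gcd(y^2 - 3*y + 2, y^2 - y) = y - 1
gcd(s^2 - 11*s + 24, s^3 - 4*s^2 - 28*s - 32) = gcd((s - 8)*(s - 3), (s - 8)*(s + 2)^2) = s - 8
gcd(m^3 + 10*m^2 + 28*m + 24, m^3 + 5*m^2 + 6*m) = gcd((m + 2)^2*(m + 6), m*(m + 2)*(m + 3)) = m + 2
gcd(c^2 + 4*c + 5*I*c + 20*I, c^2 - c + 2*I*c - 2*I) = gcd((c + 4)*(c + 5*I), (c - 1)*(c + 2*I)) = 1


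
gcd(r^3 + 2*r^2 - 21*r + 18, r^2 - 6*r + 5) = r - 1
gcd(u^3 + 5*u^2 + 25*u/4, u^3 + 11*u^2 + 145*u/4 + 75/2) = u^2 + 5*u + 25/4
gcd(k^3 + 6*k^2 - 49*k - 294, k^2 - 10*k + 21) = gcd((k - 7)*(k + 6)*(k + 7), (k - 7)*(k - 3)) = k - 7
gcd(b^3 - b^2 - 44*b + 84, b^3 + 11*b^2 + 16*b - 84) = b^2 + 5*b - 14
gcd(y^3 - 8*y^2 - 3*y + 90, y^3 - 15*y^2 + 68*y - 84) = y - 6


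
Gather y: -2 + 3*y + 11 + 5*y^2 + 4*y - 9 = 5*y^2 + 7*y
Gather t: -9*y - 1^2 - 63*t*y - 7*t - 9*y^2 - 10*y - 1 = t*(-63*y - 7) - 9*y^2 - 19*y - 2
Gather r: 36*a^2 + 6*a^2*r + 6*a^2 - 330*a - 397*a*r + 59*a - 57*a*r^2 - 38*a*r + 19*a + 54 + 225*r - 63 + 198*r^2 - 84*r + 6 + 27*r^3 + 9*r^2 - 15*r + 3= 42*a^2 - 252*a + 27*r^3 + r^2*(207 - 57*a) + r*(6*a^2 - 435*a + 126)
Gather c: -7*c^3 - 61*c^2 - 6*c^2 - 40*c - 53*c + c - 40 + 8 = -7*c^3 - 67*c^2 - 92*c - 32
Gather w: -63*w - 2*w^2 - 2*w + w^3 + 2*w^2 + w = w^3 - 64*w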